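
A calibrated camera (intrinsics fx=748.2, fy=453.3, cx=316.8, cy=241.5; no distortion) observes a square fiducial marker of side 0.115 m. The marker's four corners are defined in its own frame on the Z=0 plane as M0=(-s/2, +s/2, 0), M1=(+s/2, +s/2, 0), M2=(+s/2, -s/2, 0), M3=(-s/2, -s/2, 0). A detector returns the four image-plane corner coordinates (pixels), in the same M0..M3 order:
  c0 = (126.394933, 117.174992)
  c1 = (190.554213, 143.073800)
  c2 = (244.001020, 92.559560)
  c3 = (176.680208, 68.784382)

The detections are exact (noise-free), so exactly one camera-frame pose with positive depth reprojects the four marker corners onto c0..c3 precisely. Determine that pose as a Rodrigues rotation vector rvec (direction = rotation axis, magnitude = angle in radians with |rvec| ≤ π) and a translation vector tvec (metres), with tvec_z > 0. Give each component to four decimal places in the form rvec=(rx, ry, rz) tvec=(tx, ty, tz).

Intrinsics K: fx=748.2, fy=453.3, cx=316.8, cy=241.5
Marker side s = 0.115 m; corners in marker frame (Z=0):
  M0 = (-0.0575, +0.0575, 0)
  M1 = (+0.0575, +0.0575, 0)
  M2 = (+0.0575, -0.0575, 0)
  M3 = (-0.0575, -0.0575, 0)
Detected image corners:
  c0 = (126.394933, 117.174992) px
  c1 = (190.554213, 143.073800) px
  c2 = (244.001020, 92.559560) px
  c3 = (176.680208, 68.784382) px
Planar DLT: solve 8×8 A·h = b for H (H[2,2]=1):
  H  [+494.52459 -434.35750 +183.48584]
  H  [+171.97832 +439.12767 +105.22563]
  H  [-0.41787 +0.08851 +1.00000]
B = K⁻¹H; ‖b₁‖=1.113142, ‖b₂‖=1.113142; λ = 2/(‖b₁‖+‖b₂‖) = 0.898358, sign → tz>0 ⇒ λ=+0.898358
r₁ = λ·B[:,0] = (+0.75272,+0.54082,-0.37539); r₂ = λ·B[:,1] = (-0.55520,+0.82791,+0.07951)
r₃ = r₁×r₂ = (+0.35379,+0.14857,+0.92345); SVD([r₁ r₂ r₃]) → R = UVᵀ:
  R  [+0.75272 -0.55520 +0.35379]
  R  [+0.54082 +0.82791 +0.14857]
  R  [-0.37539 +0.07951 +0.92345]
t = (-0.16007, -0.27007, +0.89836) m
tr R = 2.504079; θ = arccos((tr R − 1)/2) = 0.719646 rad = 41.233°
axis k = ((R−Rᵀ)₃₂, (R−Rᵀ)₁₃, (R−Rᵀ)₂₁) / (2 sinθ) = (-0.052387, +0.553155, +0.831429)
rvec = θ·k = (-0.037700, +0.398076, +0.598334)

rvec=(-0.0377, 0.3981, 0.5983) tvec=(-0.1601, -0.2701, 0.8984)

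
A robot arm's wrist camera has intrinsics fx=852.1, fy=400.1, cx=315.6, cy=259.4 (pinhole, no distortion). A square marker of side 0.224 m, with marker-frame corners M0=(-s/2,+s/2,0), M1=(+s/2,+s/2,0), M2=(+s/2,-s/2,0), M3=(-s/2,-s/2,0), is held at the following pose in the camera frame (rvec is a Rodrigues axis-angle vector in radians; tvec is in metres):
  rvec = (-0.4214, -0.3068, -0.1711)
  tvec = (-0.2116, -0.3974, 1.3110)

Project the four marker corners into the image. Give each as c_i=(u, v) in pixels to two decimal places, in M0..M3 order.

c0=(113.99, 166.70) c1=(262.69, 165.06) c2=(234.89, 112.77) c3=(94.14, 111.40)

Intrinsics K: fx=852.1, fy=400.1, cx=315.6, cy=259.4
Marker side s = 0.224 m; corners in marker frame (Z=0):
  M0 = (-0.1120, +0.1120, 0)
  M1 = (+0.1120, +0.1120, 0)
  M2 = (+0.1120, -0.1120, 0)
  M3 = (-0.1120, -0.1120, 0)
rvec = (-0.4214, -0.3068, -0.1711), |rvec| = θ = 0.54862 rad = 31.433°
Rodrigues: sinθ=0.52151, 1−cosθ=0.14675; R = I + sinθ·[k]× + (1−cosθ)·[k]×²:
    [+0.93983 +0.22568 -0.25648]
    [-0.09961 +0.89914 +0.42617]
    [+0.32680 -0.37498 +0.86752]
t = (-0.2116, -0.3974, 1.3110) m
M0: Pc = R·M0+t = (-0.29158, -0.28554, +1.23240); u = 852.1·(-0.29158)/1.23240 + 315.6 = 113.9941, v = 400.1·(-0.28554)/1.23240 + 259.4 = 166.6992
M1: Pc = R·M1+t = (-0.08106, -0.30785, +1.30560); u = 852.1·(-0.08106)/1.30560 + 315.6 = 262.6947, v = 400.1·(-0.30785)/1.30560 + 259.4 = 165.0592
M2: Pc = R·M2+t = (-0.13162, -0.50926, +1.38960); u = 852.1·(-0.13162)/1.38960 + 315.6 = 234.8937, v = 400.1·(-0.50926)/1.38960 + 259.4 = 112.7715
M3: Pc = R·M3+t = (-0.34214, -0.48695, +1.31640); u = 852.1·(-0.34214)/1.31640 + 315.6 = 94.1353, v = 400.1·(-0.48695)/1.31640 + 259.4 = 111.3992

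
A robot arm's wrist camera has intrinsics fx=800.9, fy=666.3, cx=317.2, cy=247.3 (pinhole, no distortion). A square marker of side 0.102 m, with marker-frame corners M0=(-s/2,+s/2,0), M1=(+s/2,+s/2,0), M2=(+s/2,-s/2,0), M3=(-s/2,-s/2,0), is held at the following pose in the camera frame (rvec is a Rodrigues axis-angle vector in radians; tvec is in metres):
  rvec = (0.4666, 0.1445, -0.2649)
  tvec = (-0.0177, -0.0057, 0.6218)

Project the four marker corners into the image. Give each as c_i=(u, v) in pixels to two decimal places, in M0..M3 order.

c0=(253.55, 297.56) c1=(374.78, 275.70) c2=(339.64, 178.77) c3=(210.97, 205.38)

Intrinsics K: fx=800.9, fy=666.3, cx=317.2, cy=247.3
Marker side s = 0.102 m; corners in marker frame (Z=0):
  M0 = (-0.0510, +0.0510, 0)
  M1 = (+0.0510, +0.0510, 0)
  M2 = (+0.0510, -0.0510, 0)
  M3 = (-0.0510, -0.0510, 0)
rvec = (0.4666, 0.1445, -0.2649), |rvec| = θ = 0.55567 rad = 31.837°
Rodrigues: sinθ=0.52751, 1−cosθ=0.15045; R = I + sinθ·[k]× + (1−cosθ)·[k]×²:
    [+0.95563 +0.28433 +0.07695]
    [-0.21862 +0.85972 -0.46161]
    [-0.19741 +0.42430 +0.88374]
t = (-0.0177, -0.0057, 0.6218) m
M0: Pc = R·M0+t = (-0.05194, +0.04930, +0.65351); u = 800.9·(-0.05194)/0.65351 + 317.2 = 253.5497, v = 666.3·(+0.04930)/0.65351 + 247.3 = 297.5606
M1: Pc = R·M1+t = (+0.04554, +0.02700, +0.63337); u = 800.9·(+0.04554)/0.63337 + 317.2 = 374.7831, v = 666.3·(+0.02700)/0.63337 + 247.3 = 275.6995
M2: Pc = R·M2+t = (+0.01654, -0.06070, +0.59009); u = 800.9·(+0.01654)/0.59009 + 317.2 = 339.6440, v = 666.3·(-0.06070)/0.59009 + 247.3 = 178.7659
M3: Pc = R·M3+t = (-0.08094, -0.03840, +0.61023); u = 800.9·(-0.08094)/0.61023 + 317.2 = 210.9719, v = 666.3·(-0.03840)/0.61023 + 247.3 = 205.3759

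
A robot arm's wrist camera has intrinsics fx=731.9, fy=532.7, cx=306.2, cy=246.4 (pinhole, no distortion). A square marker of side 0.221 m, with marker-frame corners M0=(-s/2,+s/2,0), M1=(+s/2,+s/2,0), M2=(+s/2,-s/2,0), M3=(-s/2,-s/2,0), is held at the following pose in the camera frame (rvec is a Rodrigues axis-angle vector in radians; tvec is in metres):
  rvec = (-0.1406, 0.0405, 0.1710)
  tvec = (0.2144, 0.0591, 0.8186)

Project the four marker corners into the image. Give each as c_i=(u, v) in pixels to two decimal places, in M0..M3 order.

c0=(384.47, 344.13) c1=(585.22, 370.14) c2=(608.78, 226.92) c3=(414.89, 203.80)

Intrinsics K: fx=731.9, fy=532.7, cx=306.2, cy=246.4
Marker side s = 0.221 m; corners in marker frame (Z=0):
  M0 = (-0.1105, +0.1105, 0)
  M1 = (+0.1105, +0.1105, 0)
  M2 = (+0.1105, -0.1105, 0)
  M3 = (-0.1105, -0.1105, 0)
rvec = (-0.1406, 0.0405, 0.1710), |rvec| = θ = 0.22505 rad = 12.895°
Rodrigues: sinθ=0.22316, 1−cosθ=0.02522; R = I + sinθ·[k]× + (1−cosθ)·[k]×²:
    [+0.98462 -0.17240 +0.02819]
    [+0.16672 +0.97560 +0.14286]
    [-0.05213 -0.13597 +0.98934]
t = (0.2144, 0.0591, 0.8186) m
M0: Pc = R·M0+t = (+0.08655, +0.14848, +0.80934); u = 731.9·(+0.08655)/0.80934 + 306.2 = 384.4684, v = 532.7·(+0.14848)/0.80934 + 246.4 = 344.1290
M1: Pc = R·M1+t = (+0.30415, +0.18533, +0.79782); u = 731.9·(+0.30415)/0.79782 + 306.2 = 585.2224, v = 532.7·(+0.18533)/0.79782 + 246.4 = 370.1424
M2: Pc = R·M2+t = (+0.34225, -0.03028, +0.82786); u = 731.9·(+0.34225)/0.82786 + 306.2 = 608.7778, v = 532.7·(-0.03028)/0.82786 + 246.4 = 226.9156
M3: Pc = R·M3+t = (+0.12465, -0.06713, +0.83938); u = 731.9·(+0.12465)/0.83938 + 306.2 = 414.8872, v = 532.7·(-0.06713)/0.83938 + 246.4 = 203.7992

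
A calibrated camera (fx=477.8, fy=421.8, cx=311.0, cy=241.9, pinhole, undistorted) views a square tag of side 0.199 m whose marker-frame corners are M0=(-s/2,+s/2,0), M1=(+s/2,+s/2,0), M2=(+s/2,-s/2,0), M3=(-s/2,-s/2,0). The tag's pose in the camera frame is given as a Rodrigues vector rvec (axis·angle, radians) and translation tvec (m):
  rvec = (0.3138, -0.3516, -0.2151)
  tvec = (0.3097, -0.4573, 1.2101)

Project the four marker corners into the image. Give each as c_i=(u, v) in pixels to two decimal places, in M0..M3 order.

Intrinsics K: fx=477.8, fy=421.8, cx=311.0, cy=241.9
Marker side s = 0.199 m; corners in marker frame (Z=0):
  M0 = (-0.0995, +0.0995, 0)
  M1 = (+0.0995, +0.0995, 0)
  M2 = (+0.0995, -0.0995, 0)
  M3 = (-0.0995, -0.0995, 0)
rvec = (0.3138, -0.3516, -0.2151), |rvec| = θ = 0.51804 rad = 29.681°
Rodrigues: sinθ=0.49517, 1−cosθ=0.13121; R = I + sinθ·[k]× + (1−cosθ)·[k]×²:
    [+0.91694 +0.15166 -0.36908]
    [-0.25955 +0.92923 -0.26298]
    [+0.30308 +0.33693 +0.89141]
t = (0.3097, -0.4573, 1.2101) m
M0: Pc = R·M0+t = (+0.23356, -0.33902, +1.21347); u = 477.8·(+0.23356)/1.21347 + 311.0 = 402.9618, v = 421.8·(-0.33902)/1.21347 + 241.9 = 124.0585
M1: Pc = R·M1+t = (+0.41603, -0.39067, +1.27378); u = 477.8·(+0.41603)/1.27378 + 311.0 = 467.0528, v = 421.8·(-0.39067)/1.27378 + 241.9 = 112.5347
M2: Pc = R·M2+t = (+0.38584, -0.57558, +1.20673); u = 477.8·(+0.38584)/1.20673 + 311.0 = 463.7734, v = 421.8·(-0.57558)/1.20673 + 241.9 = 40.7109
M3: Pc = R·M3+t = (+0.20337, -0.52393, +1.14642); u = 477.8·(+0.20337)/1.14642 + 311.0 = 395.7615, v = 421.8·(-0.52393)/1.14642 + 241.9 = 49.1300

c0=(402.96, 124.06) c1=(467.05, 112.53) c2=(463.77, 40.71) c3=(395.76, 49.13)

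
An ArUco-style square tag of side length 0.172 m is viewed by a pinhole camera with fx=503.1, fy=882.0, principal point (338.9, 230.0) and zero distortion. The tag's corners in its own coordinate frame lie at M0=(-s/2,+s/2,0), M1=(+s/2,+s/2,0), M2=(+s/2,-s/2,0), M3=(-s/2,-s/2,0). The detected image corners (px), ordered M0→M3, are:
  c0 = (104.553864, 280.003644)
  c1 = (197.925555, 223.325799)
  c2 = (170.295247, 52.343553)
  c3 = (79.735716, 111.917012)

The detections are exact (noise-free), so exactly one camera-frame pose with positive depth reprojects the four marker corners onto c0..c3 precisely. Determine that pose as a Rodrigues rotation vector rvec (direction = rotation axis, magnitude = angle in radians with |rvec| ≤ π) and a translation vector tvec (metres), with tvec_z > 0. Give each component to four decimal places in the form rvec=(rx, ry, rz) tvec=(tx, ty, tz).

Intrinsics K: fx=503.1, fy=882.0, cx=338.9, cy=230.0
Marker side s = 0.172 m; corners in marker frame (Z=0):
  M0 = (-0.0860, +0.0860, 0)
  M1 = (+0.0860, +0.0860, 0)
  M2 = (+0.0860, -0.0860, 0)
  M3 = (-0.0860, -0.0860, 0)
Detected image corners:
  c0 = (104.553864, 280.003644) px
  c1 = (197.925555, 223.325799) px
  c2 = (170.295247, 52.343553) px
  c3 = (79.735716, 111.917012) px
Planar DLT: solve 8×8 A·h = b for H (H[2,2]=1):
  H  [+514.42389 +133.55717 +137.39677]
  H  [-362.40247 +962.83588 +166.26981]
  H  [-0.14598 -0.13615 +1.00000]
B = K⁻¹H; ‖b₁‖=1.190210, ‖b₂‖=1.190210; λ = 2/(‖b₁‖+‖b₂‖) = 0.840188, sign → tz>0 ⇒ λ=+0.840188
r₁ = λ·B[:,0] = (+0.94172,-0.31324,-0.12265); r₂ = λ·B[:,1] = (+0.30010,+0.94702,-0.11440)
r₃ = r₁×r₂ = (+0.15199,+0.07092,+0.98583); SVD([r₁ r₂ r₃]) → R = UVᵀ:
  R  [+0.94172 +0.30010 +0.15199]
  R  [-0.31324 +0.94702 +0.07092]
  R  [-0.12265 -0.11440 +0.98583]
t = (-0.33651, -0.06071, +0.84019) m
tr R = 2.874578; θ = arccos((tr R − 1)/2) = 0.356027 rad = 20.399°
axis k = ((R−Rᵀ)₃₂, (R−Rᵀ)₁₃, (R−Rᵀ)₂₁) / (2 sinθ) = (-0.265835, +0.393972, -0.879840)
rvec = θ·k = (-0.094644, +0.140265, -0.313246)

rvec=(-0.0946, 0.1403, -0.3132) tvec=(-0.3365, -0.0607, 0.8402)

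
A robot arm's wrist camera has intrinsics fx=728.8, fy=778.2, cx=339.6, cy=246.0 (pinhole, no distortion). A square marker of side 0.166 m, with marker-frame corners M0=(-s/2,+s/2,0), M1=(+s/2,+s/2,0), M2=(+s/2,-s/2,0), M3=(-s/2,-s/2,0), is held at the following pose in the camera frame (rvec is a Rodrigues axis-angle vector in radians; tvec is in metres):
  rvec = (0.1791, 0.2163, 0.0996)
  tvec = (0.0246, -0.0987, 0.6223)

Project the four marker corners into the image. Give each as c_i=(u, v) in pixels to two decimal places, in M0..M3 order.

Intrinsics K: fx=728.8, fy=778.2, cx=339.6, cy=246.0
Marker side s = 0.166 m; corners in marker frame (Z=0):
  M0 = (-0.0830, +0.0830, 0)
  M1 = (+0.0830, +0.0830, 0)
  M2 = (+0.0830, -0.0830, 0)
  M3 = (-0.0830, -0.0830, 0)
rvec = (0.1791, 0.2163, 0.0996), |rvec| = θ = 0.29796 rad = 17.072°
Rodrigues: sinθ=0.29357, 1−cosθ=0.04406; R = I + sinθ·[k]× + (1−cosθ)·[k]×²:
    [+0.97186 -0.07891 +0.22197]
    [+0.11736 +0.97916 -0.16577]
    [-0.20426 +0.18715 +0.96086]
t = (0.0246, -0.0987, 0.6223) m
M0: Pc = R·M0+t = (-0.06261, -0.02717, +0.65479); u = 728.8·(-0.06261)/0.65479 + 339.6 = 269.9094, v = 778.2·(-0.02717)/0.65479 + 246.0 = 213.7080
M1: Pc = R·M1+t = (+0.09871, -0.00769, +0.62088); u = 728.8·(+0.09871)/0.62088 + 339.6 = 455.4732, v = 778.2·(-0.00769)/0.62088 + 246.0 = 236.3625
M2: Pc = R·M2+t = (+0.11181, -0.17023, +0.58981); u = 728.8·(+0.11181)/0.58981 + 339.6 = 477.7617, v = 778.2·(-0.17023)/0.58981 + 246.0 = 21.3993
M3: Pc = R·M3+t = (-0.04951, -0.18971, +0.62372); u = 728.8·(-0.04951)/0.62372 + 339.6 = 281.7432, v = 778.2·(-0.18971)/0.62372 + 246.0 = 9.3024

c0=(269.91, 213.71) c1=(455.47, 236.36) c2=(477.76, 21.40) c3=(281.74, 9.30)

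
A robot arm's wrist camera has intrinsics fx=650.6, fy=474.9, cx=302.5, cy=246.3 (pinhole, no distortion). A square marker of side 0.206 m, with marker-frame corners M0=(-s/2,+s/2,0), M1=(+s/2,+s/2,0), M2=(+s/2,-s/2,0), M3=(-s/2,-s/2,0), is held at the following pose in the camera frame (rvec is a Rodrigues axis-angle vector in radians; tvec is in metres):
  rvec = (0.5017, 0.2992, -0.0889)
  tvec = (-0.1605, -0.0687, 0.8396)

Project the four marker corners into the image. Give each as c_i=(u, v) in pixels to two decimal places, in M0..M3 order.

Intrinsics K: fx=650.6, fy=474.9, cx=302.5, cy=246.3
Marker side s = 0.206 m; corners in marker frame (Z=0):
  M0 = (-0.1030, +0.1030, 0)
  M1 = (+0.1030, +0.1030, 0)
  M2 = (+0.1030, -0.1030, 0)
  M3 = (-0.1030, -0.1030, 0)
rvec = (0.5017, 0.2992, -0.0889), |rvec| = θ = 0.59087 rad = 33.854°
Rodrigues: sinθ=0.55708, 1−cosθ=0.16954; R = I + sinθ·[k]× + (1−cosθ)·[k]×²:
    [+0.95269 +0.15671 +0.26043]
    [-0.01092 +0.87393 -0.48593]
    [-0.30375 +0.46010 +0.83429]
t = (-0.1605, -0.0687, 0.8396) m
M0: Pc = R·M0+t = (-0.24249, +0.02244, +0.91828); u = 650.6·(-0.24249)/0.91828 + 302.5 = 130.6986, v = 474.9·(+0.02244)/0.91828 + 246.3 = 257.9050
M1: Pc = R·M1+t = (-0.04623, +0.02019, +0.85570); u = 650.6·(-0.04623)/0.85570 + 302.5 = 267.3496, v = 474.9·(+0.02019)/0.85570 + 246.3 = 257.5050
M2: Pc = R·M2+t = (-0.07851, -0.15984, +0.76092); u = 650.6·(-0.07851)/0.76092 + 302.5 = 235.3691, v = 474.9·(-0.15984)/0.76092 + 246.3 = 146.5425
M3: Pc = R·M3+t = (-0.27477, -0.15759, +0.82350); u = 650.6·(-0.27477)/0.82350 + 302.5 = 85.4204, v = 474.9·(-0.15759)/0.82350 + 246.3 = 155.4199

c0=(130.70, 257.90) c1=(267.35, 257.51) c2=(235.37, 146.54) c3=(85.42, 155.42)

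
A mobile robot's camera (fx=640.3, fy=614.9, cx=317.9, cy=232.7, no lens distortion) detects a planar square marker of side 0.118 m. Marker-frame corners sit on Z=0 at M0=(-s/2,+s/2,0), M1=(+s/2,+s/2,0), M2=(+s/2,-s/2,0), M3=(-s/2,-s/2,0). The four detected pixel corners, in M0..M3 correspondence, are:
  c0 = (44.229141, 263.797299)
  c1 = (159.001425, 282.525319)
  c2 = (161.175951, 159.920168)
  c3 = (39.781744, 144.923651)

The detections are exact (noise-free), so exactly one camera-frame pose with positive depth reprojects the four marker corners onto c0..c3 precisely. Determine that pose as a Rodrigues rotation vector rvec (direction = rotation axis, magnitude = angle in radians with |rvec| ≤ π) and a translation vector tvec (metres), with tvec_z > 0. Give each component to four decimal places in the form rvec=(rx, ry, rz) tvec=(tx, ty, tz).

rvec=(0.2716, 0.2110, 0.1157) tvec=(-0.1977, -0.0173, 0.5806)

Intrinsics K: fx=640.3, fy=614.9, cx=317.9, cy=232.7
Marker side s = 0.118 m; corners in marker frame (Z=0):
  M0 = (-0.0590, +0.0590, 0)
  M1 = (+0.0590, +0.0590, 0)
  M2 = (+0.0590, -0.0590, 0)
  M3 = (-0.0590, -0.0590, 0)
Detected image corners:
  c0 = (44.229141, 263.797299) px
  c1 = (159.001425, 282.525319) px
  c2 = (161.175951, 159.920168) px
  c3 = (39.781744, 144.923651) px
Planar DLT: solve 8×8 A·h = b for H (H[2,2]=1):
  H  [+966.69692 +58.51638 +99.91801]
  H  [+73.39724 +1124.70907 +214.33208]
  H  [-0.32872 +0.47840 +1.00000]
B = K⁻¹H; ‖b₁‖=1.722291, ‖b₂‖=1.722291; λ = 2/(‖b₁‖+‖b₂‖) = 0.580622, sign → tz>0 ⇒ λ=+0.580622
r₁ = λ·B[:,0] = (+0.97136,+0.14154,-0.19086); r₂ = λ·B[:,1] = (-0.08485,+0.95689,+0.27777)
r₃ = r₁×r₂ = (+0.22195,-0.25362,+0.94150); SVD([r₁ r₂ r₃]) → R = UVᵀ:
  R  [+0.97136 -0.08485 +0.22195]
  R  [+0.14154 +0.95689 -0.25362]
  R  [-0.19086 +0.27777 +0.94150]
t = (-0.19767, -0.01734, +0.58062) m
tr R = 2.869747; θ = arccos((tr R − 1)/2) = 0.362894 rad = 20.792°
axis k = ((R−Rᵀ)₃₂, (R−Rᵀ)₁₃, (R−Rᵀ)₂₁) / (2 sinθ) = (+0.748483, +0.581461, +0.318866)
rvec = θ·k = (+0.271620, +0.211009, +0.115715)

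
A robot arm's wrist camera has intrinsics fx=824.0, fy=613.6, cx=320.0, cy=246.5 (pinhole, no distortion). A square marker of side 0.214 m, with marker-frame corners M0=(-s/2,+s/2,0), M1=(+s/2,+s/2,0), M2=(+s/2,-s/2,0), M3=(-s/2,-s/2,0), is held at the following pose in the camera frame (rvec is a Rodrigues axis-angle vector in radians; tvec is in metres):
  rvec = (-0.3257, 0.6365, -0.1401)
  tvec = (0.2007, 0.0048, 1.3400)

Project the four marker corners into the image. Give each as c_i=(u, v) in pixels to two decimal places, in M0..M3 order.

c0=(391.63, 304.86) c1=(511.51, 286.49) c2=(497.05, 190.54) c3=(384.45, 215.97)

Intrinsics K: fx=824.0, fy=613.6, cx=320.0, cy=246.5
Marker side s = 0.214 m; corners in marker frame (Z=0):
  M0 = (-0.1070, +0.1070, 0)
  M1 = (+0.1070, +0.1070, 0)
  M2 = (+0.1070, -0.1070, 0)
  M3 = (-0.1070, -0.1070, 0)
rvec = (-0.3257, 0.6365, -0.1401), |rvec| = θ = 0.72859 rad = 41.745°
Rodrigues: sinθ=0.66582, 1−cosθ=0.25388; R = I + sinθ·[k]× + (1−cosθ)·[k]×²:
    [+0.79685 +0.02888 +0.60349]
    [-0.22718 +0.93988 +0.25499]
    [-0.55984 -0.34029 +0.75550]
t = (0.2007, 0.0048, 1.3400) m
M0: Pc = R·M0+t = (+0.11853, +0.12968, +1.36349); u = 824.0·(+0.11853)/1.36349 + 320.0 = 391.6297, v = 613.6·(+0.12968)/1.36349 + 246.5 = 304.8565
M1: Pc = R·M1+t = (+0.28905, +0.08106, +1.24369); u = 824.0·(+0.28905)/1.24369 + 320.0 = 511.5112, v = 613.6·(+0.08106)/1.24369 + 246.5 = 286.4921
M2: Pc = R·M2+t = (+0.28287, -0.12008, +1.31651); u = 824.0·(+0.28287)/1.31651 + 320.0 = 497.0495, v = 613.6·(-0.12008)/1.31651 + 246.5 = 190.5353
M3: Pc = R·M3+t = (+0.11235, -0.07146, +1.43631); u = 824.0·(+0.11235)/1.43631 + 320.0 = 384.4523, v = 613.6·(-0.07146)/1.43631 + 246.5 = 215.9725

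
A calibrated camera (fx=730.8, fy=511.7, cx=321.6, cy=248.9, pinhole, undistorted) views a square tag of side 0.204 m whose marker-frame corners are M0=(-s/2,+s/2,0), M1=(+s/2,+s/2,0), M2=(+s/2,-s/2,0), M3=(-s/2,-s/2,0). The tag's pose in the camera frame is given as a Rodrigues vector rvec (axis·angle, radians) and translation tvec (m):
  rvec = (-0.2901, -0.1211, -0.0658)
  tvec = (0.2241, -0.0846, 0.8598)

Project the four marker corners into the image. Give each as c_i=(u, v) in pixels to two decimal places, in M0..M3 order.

Intrinsics K: fx=730.8, fy=511.7, cx=321.6, cy=248.9
Marker side s = 0.204 m; corners in marker frame (Z=0):
  M0 = (-0.1020, +0.1020, 0)
  M1 = (+0.1020, +0.1020, 0)
  M2 = (+0.1020, -0.1020, 0)
  M3 = (-0.1020, -0.1020, 0)
rvec = (-0.2901, -0.1211, -0.0658), |rvec| = θ = 0.32117 rad = 18.402°
Rodrigues: sinθ=0.31568, 1−cosθ=0.05113; R = I + sinθ·[k]× + (1−cosθ)·[k]×²:
    [+0.99058 +0.08209 -0.10957]
    [-0.04726 +0.95614 +0.28909]
    [+0.12849 -0.28119 +0.95101]
t = (0.2241, -0.0846, 0.8598) m
M0: Pc = R·M0+t = (+0.13143, +0.01775, +0.81801); u = 730.8·(+0.13143)/0.81801 + 321.6 = 439.0207, v = 511.7·(+0.01775)/0.81801 + 248.9 = 260.0010
M1: Pc = R·M1+t = (+0.33351, +0.00811, +0.84422); u = 730.8·(+0.33351)/0.84422 + 321.6 = 610.3040, v = 511.7·(+0.00811)/0.84422 + 248.9 = 253.8128
M2: Pc = R·M2+t = (+0.31677, -0.18695, +0.90159); u = 730.8·(+0.31677)/0.90159 + 321.6 = 578.3615, v = 511.7·(-0.18695)/0.90159 + 248.9 = 142.7978
M3: Pc = R·M3+t = (+0.11469, -0.17731, +0.87538); u = 730.8·(+0.11469)/0.87538 + 321.6 = 417.3458, v = 511.7·(-0.17731)/0.87538 + 248.9 = 145.2563

c0=(439.02, 260.00) c1=(610.30, 253.81) c2=(578.36, 142.80) c3=(417.35, 145.26)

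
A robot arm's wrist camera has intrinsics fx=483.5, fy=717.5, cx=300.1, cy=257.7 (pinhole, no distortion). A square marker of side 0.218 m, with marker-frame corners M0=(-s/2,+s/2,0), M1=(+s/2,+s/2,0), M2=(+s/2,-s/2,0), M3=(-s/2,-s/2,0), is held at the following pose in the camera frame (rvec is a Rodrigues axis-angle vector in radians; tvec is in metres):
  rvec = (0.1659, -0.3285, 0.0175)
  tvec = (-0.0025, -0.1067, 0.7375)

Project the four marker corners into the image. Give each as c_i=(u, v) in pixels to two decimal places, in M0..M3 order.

Intrinsics K: fx=483.5, fy=717.5, cx=300.1, cy=257.7
Marker side s = 0.218 m; corners in marker frame (Z=0):
  M0 = (-0.1090, +0.1090, 0)
  M1 = (+0.1090, +0.1090, 0)
  M2 = (+0.1090, -0.1090, 0)
  M3 = (-0.1090, -0.1090, 0)
rvec = (0.1659, -0.3285, 0.0175), |rvec| = θ = 0.36843 rad = 21.110°
Rodrigues: sinθ=0.36015, 1−cosθ=0.06711; R = I + sinθ·[k]× + (1−cosθ)·[k]×²:
    [+0.94650 -0.04405 -0.31968]
    [-0.00984 +0.98624 -0.16501]
    [+0.32255 +0.15933 +0.93305]
t = (-0.0025, -0.1067, 0.7375) m
M0: Pc = R·M0+t = (-0.11047, +0.00187, +0.71971); u = 483.5·(-0.11047)/0.71971 + 300.1 = 225.8864, v = 717.5·(+0.00187)/0.71971 + 257.7 = 259.5667
M1: Pc = R·M1+t = (+0.09587, -0.00027, +0.79003); u = 483.5·(+0.09587)/0.79003 + 300.1 = 358.7713, v = 717.5·(-0.00027)/0.79003 + 257.7 = 257.4533
M2: Pc = R·M2+t = (+0.10547, -0.21527, +0.75529); u = 483.5·(+0.10547)/0.75529 + 300.1 = 367.6166, v = 717.5·(-0.21527)/0.75529 + 257.7 = 53.1988
M3: Pc = R·M3+t = (-0.10087, -0.21313, +0.68497); u = 483.5·(-0.10087)/0.68497 + 300.1 = 228.9013, v = 717.5·(-0.21313)/0.68497 + 257.7 = 34.4515

c0=(225.89, 259.57) c1=(358.77, 257.45) c2=(367.62, 53.20) c3=(228.90, 34.45)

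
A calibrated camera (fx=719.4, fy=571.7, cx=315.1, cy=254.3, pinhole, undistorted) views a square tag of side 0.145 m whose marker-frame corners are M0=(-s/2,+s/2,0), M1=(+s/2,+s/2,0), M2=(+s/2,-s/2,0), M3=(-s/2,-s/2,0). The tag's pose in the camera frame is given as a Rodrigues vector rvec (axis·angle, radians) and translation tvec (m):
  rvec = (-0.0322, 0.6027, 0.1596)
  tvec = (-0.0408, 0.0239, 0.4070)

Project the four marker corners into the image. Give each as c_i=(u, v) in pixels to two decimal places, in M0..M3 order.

Intrinsics K: fx=719.4, fy=571.7, cx=315.1, cy=254.3
Marker side s = 0.145 m; corners in marker frame (Z=0):
  M0 = (-0.0725, +0.0725, 0)
  M1 = (+0.0725, +0.0725, 0)
  M2 = (+0.0725, -0.0725, 0)
  M3 = (-0.0725, -0.0725, 0)
rvec = (-0.0322, 0.6027, 0.1596), |rvec| = θ = 0.62430 rad = 35.770°
Rodrigues: sinθ=0.58453, 1−cosθ=0.18863; R = I + sinθ·[k]× + (1−cosθ)·[k]×²:
    [+0.81187 -0.15883 +0.56182]
    [+0.14004 +0.98717 +0.07670]
    [-0.56679 +0.01640 +0.82370]
t = (-0.0408, 0.0239, 0.4070) m
M0: Pc = R·M0+t = (-0.11118, +0.08532, +0.44928); u = 719.4·(-0.11118)/0.44928 + 315.1 = 137.0833, v = 571.7·(+0.08532)/0.44928 + 254.3 = 362.8637
M1: Pc = R·M1+t = (+0.00655, +0.10562, +0.36710); u = 719.4·(+0.00655)/0.36710 + 315.1 = 327.9280, v = 571.7·(+0.10562)/0.36710 + 254.3 = 418.7921
M2: Pc = R·M2+t = (+0.02958, -0.03752, +0.36472); u = 719.4·(+0.02958)/0.36472 + 315.1 = 373.4371, v = 571.7·(-0.03752)/0.36472 + 254.3 = 195.4918
M3: Pc = R·M3+t = (-0.08815, -0.05782, +0.44690); u = 719.4·(-0.08815)/0.44690 + 315.1 = 173.2076, v = 571.7·(-0.05782)/0.44690 + 254.3 = 180.3303

c0=(137.08, 362.86) c1=(327.93, 418.79) c2=(373.44, 195.49) c3=(173.21, 180.33)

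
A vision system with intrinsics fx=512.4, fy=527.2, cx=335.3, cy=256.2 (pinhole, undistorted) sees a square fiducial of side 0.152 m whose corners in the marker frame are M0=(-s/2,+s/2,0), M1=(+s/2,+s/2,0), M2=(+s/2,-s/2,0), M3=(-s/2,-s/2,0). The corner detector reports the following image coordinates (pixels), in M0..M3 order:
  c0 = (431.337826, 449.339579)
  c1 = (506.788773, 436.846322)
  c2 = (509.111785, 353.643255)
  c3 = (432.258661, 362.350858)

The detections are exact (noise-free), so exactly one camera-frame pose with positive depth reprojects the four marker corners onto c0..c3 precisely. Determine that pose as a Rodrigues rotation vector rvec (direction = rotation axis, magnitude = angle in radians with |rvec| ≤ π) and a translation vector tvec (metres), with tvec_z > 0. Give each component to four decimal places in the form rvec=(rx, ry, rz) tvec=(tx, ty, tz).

rvec=(0.1135, -0.2856, -0.0279) tvec=(0.2395, 0.2485, 0.9060)

Intrinsics K: fx=512.4, fy=527.2, cx=335.3, cy=256.2
Marker side s = 0.152 m; corners in marker frame (Z=0):
  M0 = (-0.0760, +0.0760, 0)
  M1 = (+0.0760, +0.0760, 0)
  M2 = (+0.0760, -0.0760, 0)
  M3 = (-0.0760, -0.0760, 0)
Detected image corners:
  c0 = (431.337826, 449.339579) px
  c1 = (506.788773, 436.846322) px
  c2 = (509.111785, 353.643255) px
  c3 = (432.258661, 362.350858) px
Planar DLT: solve 8×8 A·h = b for H (H[2,2]=1):
  H  [+645.95205 +49.22877 +470.75937]
  H  [+53.74202 +610.70283 +400.83367]
  H  [+0.30859 +0.12771 +1.00000]
B = K⁻¹H; ‖b₁‖=1.103811, ‖b₂‖=1.103811; λ = 2/(‖b₁‖+‖b₂‖) = 0.905952, sign → tz>0 ⇒ λ=+0.905952
r₁ = λ·B[:,0] = (+0.95914,-0.04351,+0.27956); r₂ = λ·B[:,1] = (+0.01133,+0.99322,+0.11570)
r₃ = r₁×r₂ = (-0.28270,-0.10780,+0.95313); SVD([r₁ r₂ r₃]) → R = UVᵀ:
  R  [+0.95914 +0.01133 -0.28270]
  R  [-0.04351 +0.99322 -0.10780]
  R  [+0.27956 +0.11570 +0.95313]
t = (+0.23950, +0.24854, +0.90595) m
tr R = 2.905491; θ = arccos((tr R − 1)/2) = 0.308647 rad = 17.684°
axis k = ((R−Rᵀ)₃₂, (R−Rᵀ)₁₃, (R−Rᵀ)₂₁) / (2 sinθ) = (+0.367883, -0.925481, -0.090259)
rvec = θ·k = (+0.113546, -0.285647, -0.027858)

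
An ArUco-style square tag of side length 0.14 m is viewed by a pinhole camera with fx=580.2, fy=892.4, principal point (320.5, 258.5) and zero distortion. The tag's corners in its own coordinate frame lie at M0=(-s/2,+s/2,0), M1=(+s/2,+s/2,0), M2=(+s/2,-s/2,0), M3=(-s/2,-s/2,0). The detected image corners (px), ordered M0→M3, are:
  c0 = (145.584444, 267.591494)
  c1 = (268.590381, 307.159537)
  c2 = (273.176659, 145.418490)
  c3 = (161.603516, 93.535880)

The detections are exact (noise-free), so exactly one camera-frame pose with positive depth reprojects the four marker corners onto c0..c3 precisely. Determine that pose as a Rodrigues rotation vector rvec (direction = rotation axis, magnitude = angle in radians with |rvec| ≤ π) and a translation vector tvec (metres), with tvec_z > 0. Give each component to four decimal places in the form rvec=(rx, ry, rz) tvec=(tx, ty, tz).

Intrinsics K: fx=580.2, fy=892.4, cx=320.5, cy=258.5
Marker side s = 0.14 m; corners in marker frame (Z=0):
  M0 = (-0.0700, +0.0700, 0)
  M1 = (+0.0700, +0.0700, 0)
  M2 = (+0.0700, -0.0700, 0)
  M3 = (-0.0700, -0.0700, 0)
Detected image corners:
  c0 = (145.584444, 267.591494) px
  c1 = (268.590381, 307.159537) px
  c2 = (273.176659, 145.418490) px
  c3 = (161.603516, 93.535880) px
Planar DLT: solve 8×8 A·h = b for H (H[2,2]=1):
  H  [+983.86420 -206.37879 +215.32837]
  H  [+470.32052 +1067.94471 +200.80979]
  H  [+0.69684 -0.63504 +1.00000]
B = K⁻¹H; ‖b₁‖=1.519712, ‖b₂‖=1.519712; λ = 2/(‖b₁‖+‖b₂‖) = 0.658019, sign → tz>0 ⇒ λ=+0.658019
r₁ = λ·B[:,0] = (+0.86253,+0.21397,+0.45854); r₂ = λ·B[:,1] = (-0.00323,+0.90850,-0.41787)
r₃ = r₁×r₂ = (-0.50599,+0.35894,+0.78430); SVD([r₁ r₂ r₃]) → R = UVᵀ:
  R  [+0.86253 -0.00323 -0.50599]
  R  [+0.21397 +0.90850 +0.35894]
  R  [+0.45854 -0.41787 +0.78430]
t = (-0.11928, -0.04254, +0.65802) m
tr R = 2.555337; θ = arccos((tr R − 1)/2) = 0.679848 rad = 38.952°
axis k = ((R−Rᵀ)₃₂, (R−Rᵀ)₁₃, (R−Rᵀ)₂₁) / (2 sinθ) = (-0.617817, -0.767112, +0.172747)
rvec = θ·k = (-0.420021, -0.521519, +0.117441)

rvec=(-0.4200, -0.5215, 0.1174) tvec=(-0.1193, -0.0425, 0.6580)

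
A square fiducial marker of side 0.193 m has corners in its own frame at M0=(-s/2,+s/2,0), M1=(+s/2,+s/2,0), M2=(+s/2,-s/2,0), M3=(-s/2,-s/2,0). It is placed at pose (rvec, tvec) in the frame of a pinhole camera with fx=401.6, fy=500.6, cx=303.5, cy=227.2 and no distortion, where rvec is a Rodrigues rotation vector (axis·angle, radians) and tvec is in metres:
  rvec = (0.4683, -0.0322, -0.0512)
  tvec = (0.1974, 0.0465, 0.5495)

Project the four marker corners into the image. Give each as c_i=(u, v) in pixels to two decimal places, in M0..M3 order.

c0=(374.90, 344.01) c1=(504.49, 334.07) c2=(532.62, 182.87) c3=(380.81, 193.42)

Intrinsics K: fx=401.6, fy=500.6, cx=303.5, cy=227.2
Marker side s = 0.193 m; corners in marker frame (Z=0):
  M0 = (-0.0965, +0.0965, 0)
  M1 = (+0.0965, +0.0965, 0)
  M2 = (+0.0965, -0.0965, 0)
  M3 = (-0.0965, -0.0965, 0)
rvec = (0.4683, -0.0322, -0.0512), |rvec| = θ = 0.47219 rad = 27.054°
Rodrigues: sinθ=0.45484, 1−cosθ=0.10943; R = I + sinθ·[k]× + (1−cosθ)·[k]×²:
    [+0.99820 +0.04192 -0.04278]
    [-0.05672 +0.89108 -0.45028]
    [+0.01925 +0.45190 +0.89186]
t = (0.1974, 0.0465, 0.5495) m
M0: Pc = R·M0+t = (+0.10512, +0.13796, +0.59125); u = 401.6·(+0.10512)/0.59125 + 303.5 = 374.9004, v = 500.6·(+0.13796)/0.59125 + 227.2 = 344.0104
M1: Pc = R·M1+t = (+0.29777, +0.12702, +0.59497); u = 401.6·(+0.29777)/0.59497 + 303.5 = 504.4950, v = 500.6·(+0.12702)/0.59497 + 227.2 = 334.0705
M2: Pc = R·M2+t = (+0.28968, -0.04496, +0.50775); u = 401.6·(+0.28968)/0.50775 + 303.5 = 532.6213, v = 500.6·(-0.04496)/0.50775 + 227.2 = 182.8702
M3: Pc = R·M3+t = (+0.09703, -0.03402, +0.50403); u = 401.6·(+0.09703)/0.50403 + 303.5 = 380.8093, v = 500.6·(-0.03402)/0.50403 + 227.2 = 193.4156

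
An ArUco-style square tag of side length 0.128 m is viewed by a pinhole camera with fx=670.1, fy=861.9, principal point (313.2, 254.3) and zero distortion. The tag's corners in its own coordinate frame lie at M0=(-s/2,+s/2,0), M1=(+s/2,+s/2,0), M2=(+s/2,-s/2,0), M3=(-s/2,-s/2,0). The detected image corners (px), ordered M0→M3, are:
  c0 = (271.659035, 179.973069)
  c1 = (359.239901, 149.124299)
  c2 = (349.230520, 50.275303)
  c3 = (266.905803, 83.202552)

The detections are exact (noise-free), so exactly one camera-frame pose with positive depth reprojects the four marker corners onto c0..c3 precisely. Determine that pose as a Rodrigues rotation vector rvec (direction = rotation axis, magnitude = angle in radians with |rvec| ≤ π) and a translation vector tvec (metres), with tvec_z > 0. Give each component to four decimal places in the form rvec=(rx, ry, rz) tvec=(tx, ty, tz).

Intrinsics K: fx=670.1, fy=861.9, cx=313.2, cy=254.3
Marker side s = 0.128 m; corners in marker frame (Z=0):
  M0 = (-0.0640, +0.0640, 0)
  M1 = (+0.0640, +0.0640, 0)
  M2 = (+0.0640, -0.0640, 0)
  M3 = (-0.0640, -0.0640, 0)
Detected image corners:
  c0 = (271.659035, 179.973069) px
  c1 = (359.239901, 149.124299) px
  c2 = (349.230520, 50.275303) px
  c3 = (266.905803, 83.202552) px
Planar DLT: solve 8×8 A·h = b for H (H[2,2]=1):
  H  [+564.98649 -84.91772 +310.79561]
  H  [-285.75420 +711.23842 +114.53760]
  H  [-0.31469 -0.45603 +1.00000]
B = K⁻¹H; ‖b₁‖=1.066089, ‖b₂‖=1.066089; λ = 2/(‖b₁‖+‖b₂‖) = 0.938008, sign → tz>0 ⇒ λ=+0.938008
r₁ = λ·B[:,0] = (+0.92884,-0.22389,-0.29518); r₂ = λ·B[:,1] = (+0.08106,+0.90025,-0.42776)
r₃ = r₁×r₂ = (+0.36151,+0.37339,+0.85434); SVD([r₁ r₂ r₃]) → R = UVᵀ:
  R  [+0.92884 +0.08106 +0.36151]
  R  [-0.22389 +0.90025 +0.37339]
  R  [-0.29518 -0.42776 +0.85434]
t = (-0.00337, -0.15210, +0.93801) m
tr R = 2.683424; θ = arccos((tr R − 1)/2) = 0.570350 rad = 32.679°
axis k = ((R−Rᵀ)₃₂, (R−Rᵀ)₁₃, (R−Rᵀ)₂₁) / (2 sinθ) = (-0.741903, +0.608134, -0.282406)
rvec = θ·k = (-0.423144, +0.346849, -0.161070)

rvec=(-0.4231, 0.3468, -0.1611) tvec=(-0.0034, -0.1521, 0.9380)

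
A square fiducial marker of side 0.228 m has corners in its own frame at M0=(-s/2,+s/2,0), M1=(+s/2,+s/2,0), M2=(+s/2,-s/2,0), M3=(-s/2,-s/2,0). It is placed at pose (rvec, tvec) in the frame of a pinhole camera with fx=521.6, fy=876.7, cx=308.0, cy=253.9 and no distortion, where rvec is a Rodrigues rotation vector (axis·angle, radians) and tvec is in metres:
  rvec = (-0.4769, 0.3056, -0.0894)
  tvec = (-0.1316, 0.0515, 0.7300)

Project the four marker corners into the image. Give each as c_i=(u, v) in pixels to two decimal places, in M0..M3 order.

c0=(132.26, 464.72) c1=(290.52, 436.60) c2=(290.82, 175.63) c3=(153.14, 219.72)

Intrinsics K: fx=521.6, fy=876.7, cx=308.0, cy=253.9
Marker side s = 0.228 m; corners in marker frame (Z=0):
  M0 = (-0.1140, +0.1140, 0)
  M1 = (+0.1140, +0.1140, 0)
  M2 = (+0.1140, -0.1140, 0)
  M3 = (-0.1140, -0.1140, 0)
rvec = (-0.4769, 0.3056, -0.0894), |rvec| = θ = 0.57343 rad = 32.855°
Rodrigues: sinθ=0.54251, 1−cosθ=0.15995; R = I + sinθ·[k]× + (1−cosθ)·[k]×²:
    [+0.95068 +0.01369 +0.30987]
    [-0.15548 +0.88548 +0.43790]
    [-0.26839 -0.46448 +0.84394]
t = (-0.1316, 0.0515, 0.7300) m
M0: Pc = R·M0+t = (-0.23842, +0.17017, +0.70765); u = 521.6·(-0.23842)/0.70765 + 308.0 = 132.2641, v = 876.7·(+0.17017)/0.70765 + 253.9 = 464.7216
M1: Pc = R·M1+t = (-0.02166, +0.13472, +0.64645); u = 521.6·(-0.02166)/0.64645 + 308.0 = 290.5216, v = 876.7·(+0.13472)/0.64645 + 253.9 = 436.6034
M2: Pc = R·M2+t = (-0.02478, -0.06717, +0.75235); u = 521.6·(-0.02478)/0.75235 + 308.0 = 290.8186, v = 876.7·(-0.06717)/0.75235 + 253.9 = 175.6301
M3: Pc = R·M3+t = (-0.24154, -0.03172, +0.81355); u = 521.6·(-0.24154)/0.81355 + 308.0 = 153.1396, v = 876.7·(-0.03172)/0.81355 + 253.9 = 219.7175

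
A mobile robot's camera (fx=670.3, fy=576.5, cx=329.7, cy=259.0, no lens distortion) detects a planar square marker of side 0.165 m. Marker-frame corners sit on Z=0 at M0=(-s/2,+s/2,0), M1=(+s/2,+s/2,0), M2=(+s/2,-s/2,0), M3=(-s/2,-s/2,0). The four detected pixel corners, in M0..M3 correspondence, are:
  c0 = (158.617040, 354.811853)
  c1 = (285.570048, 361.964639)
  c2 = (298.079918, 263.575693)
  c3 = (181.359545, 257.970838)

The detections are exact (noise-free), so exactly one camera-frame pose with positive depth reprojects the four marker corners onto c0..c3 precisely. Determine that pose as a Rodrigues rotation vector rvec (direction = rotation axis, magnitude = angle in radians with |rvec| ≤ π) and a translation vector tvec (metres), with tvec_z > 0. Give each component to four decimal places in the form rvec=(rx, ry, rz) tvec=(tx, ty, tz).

rvec=(-0.4866, 0.0415, 0.0677) tvec=(-0.1324, 0.0756, 0.8991)

Intrinsics K: fx=670.3, fy=576.5, cx=329.7, cy=259.0
Marker side s = 0.165 m; corners in marker frame (Z=0):
  M0 = (-0.0825, +0.0825, 0)
  M1 = (+0.0825, +0.0825, 0)
  M2 = (+0.0825, -0.0825, 0)
  M3 = (-0.0825, -0.0825, 0)
Detected image corners:
  c0 = (158.617040, 354.811853) px
  c1 = (285.570048, 361.964639) px
  c2 = (298.079918, 263.575693) px
  c3 = (181.359545, 257.970838) px
Planar DLT: solve 8×8 A·h = b for H (H[2,2]=1):
  H  [+722.70380 -226.59786 +230.97040]
  H  [+19.18594 +431.21421 +307.47852]
  H  [-0.06226 -0.51802 +1.00000]
B = K⁻¹H; ‖b₁‖=1.112235, ‖b₂‖=1.112235; λ = 2/(‖b₁‖+‖b₂‖) = 0.899090, sign → tz>0 ⇒ λ=+0.899090
r₁ = λ·B[:,0] = (+0.99691,+0.05507,-0.05597); r₂ = λ·B[:,1] = (-0.07486,+0.88175,-0.46574)
r₃ = r₁×r₂ = (+0.02371,+0.46849,+0.88315); SVD([r₁ r₂ r₃]) → R = UVᵀ:
  R  [+0.99691 -0.07486 +0.02371]
  R  [+0.05507 +0.88175 +0.46849]
  R  [-0.05597 -0.46574 +0.88315]
t = (-0.13243, +0.07561, +0.89909) m
tr R = 2.761809; θ = arccos((tr R − 1)/2) = 0.493026 rad = 28.248°
axis k = ((R−Rᵀ)₃₂, (R−Rᵀ)₁₃, (R−Rᵀ)₂₁) / (2 sinθ) = (-0.986952, +0.084176, +0.137256)
rvec = θ·k = (-0.486594, +0.041501, +0.067671)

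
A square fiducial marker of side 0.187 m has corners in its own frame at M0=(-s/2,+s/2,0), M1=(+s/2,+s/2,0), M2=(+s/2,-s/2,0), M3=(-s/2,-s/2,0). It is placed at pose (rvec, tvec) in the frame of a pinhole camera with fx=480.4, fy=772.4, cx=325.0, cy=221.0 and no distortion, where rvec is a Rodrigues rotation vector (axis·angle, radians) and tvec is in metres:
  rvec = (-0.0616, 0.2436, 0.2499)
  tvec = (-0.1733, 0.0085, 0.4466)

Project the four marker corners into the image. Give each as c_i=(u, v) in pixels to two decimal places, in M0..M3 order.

Intrinsics K: fx=480.4, fy=772.4, cx=325.0, cy=221.0
Marker side s = 0.187 m; corners in marker frame (Z=0):
  M0 = (-0.0935, +0.0935, 0)
  M1 = (+0.0935, +0.0935, 0)
  M2 = (+0.0935, -0.0935, 0)
  M3 = (-0.0935, -0.0935, 0)
rvec = (-0.0616, 0.2436, 0.2499), |rvec| = θ = 0.35438 rad = 20.305°
Rodrigues: sinθ=0.34701, 1−cosθ=0.06214; R = I + sinθ·[k]× + (1−cosθ)·[k]×²:
    [+0.93974 -0.25213 +0.23092]
    [+0.23728 +0.96722 +0.09044]
    [-0.24615 -0.03020 +0.96876]
t = (-0.1733, 0.0085, 0.4466) m
M0: Pc = R·M0+t = (-0.28474, +0.07675, +0.46679); u = 480.4·(-0.28474)/0.46679 + 325.0 = 31.9594, v = 772.4·(+0.07675)/0.46679 + 221.0 = 347.9981
M1: Pc = R·M1+t = (-0.10901, +0.12112, +0.42076); u = 480.4·(-0.10901)/0.42076 + 325.0 = 200.5410, v = 772.4·(+0.12112)/0.42076 + 221.0 = 443.3438
M2: Pc = R·M2+t = (-0.06186, -0.05975, +0.42641); u = 480.4·(-0.06186)/0.42641 + 325.0 = 255.3067, v = 772.4·(-0.05975)/0.42641 + 221.0 = 112.7685
M3: Pc = R·M3+t = (-0.23759, -0.10412, +0.47244); u = 480.4·(-0.23759)/0.47244 + 325.0 = 83.4044, v = 772.4·(-0.10412)/0.47244 + 221.0 = 50.7707

c0=(31.96, 348.00) c1=(200.54, 443.34) c2=(255.31, 112.77) c3=(83.40, 50.77)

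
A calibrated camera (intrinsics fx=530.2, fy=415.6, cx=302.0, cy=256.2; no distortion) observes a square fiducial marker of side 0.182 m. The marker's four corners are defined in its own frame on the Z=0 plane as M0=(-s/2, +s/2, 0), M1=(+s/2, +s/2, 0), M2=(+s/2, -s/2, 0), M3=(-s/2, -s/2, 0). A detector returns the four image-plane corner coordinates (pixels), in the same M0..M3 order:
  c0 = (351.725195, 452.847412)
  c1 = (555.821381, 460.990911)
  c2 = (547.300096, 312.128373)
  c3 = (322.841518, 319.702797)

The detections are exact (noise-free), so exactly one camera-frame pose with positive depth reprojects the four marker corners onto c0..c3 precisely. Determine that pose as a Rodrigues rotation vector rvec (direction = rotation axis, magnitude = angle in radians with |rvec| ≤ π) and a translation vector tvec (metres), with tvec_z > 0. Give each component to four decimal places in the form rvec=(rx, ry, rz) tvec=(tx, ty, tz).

rvec=(0.2942, 0.2751, -0.1289) tvec=(0.1202, 0.1500, 0.4656)

Intrinsics K: fx=530.2, fy=415.6, cx=302.0, cy=256.2
Marker side s = 0.182 m; corners in marker frame (Z=0):
  M0 = (-0.0910, +0.0910, 0)
  M1 = (+0.0910, +0.0910, 0)
  M2 = (+0.0910, -0.0910, 0)
  M3 = (-0.0910, -0.0910, 0)
Detected image corners:
  c0 = (351.725195, 452.847412) px
  c1 = (555.821381, 460.990911) px
  c2 = (547.300096, 312.128373) px
  c3 = (322.841518, 319.702797) px
Planar DLT: solve 8×8 A·h = b for H (H[2,2]=1):
  H  [+901.70064 +361.73527 +438.92914]
  H  [-233.29720 +994.79132 +390.10288]
  H  [-0.61364 +0.57569 +1.00000]
B = K⁻¹H; ‖b₁‖=2.147890, ‖b₂‖=2.147890; λ = 2/(‖b₁‖+‖b₂‖) = 0.465573, sign → tz>0 ⇒ λ=+0.465573
r₁ = λ·B[:,0] = (+0.95452,-0.08523,-0.28570); r₂ = λ·B[:,1] = (+0.16498,+0.94918,+0.26803)
r₃ = r₁×r₂ = (+0.24833,-0.30297,+0.92008); SVD([r₁ r₂ r₃]) → R = UVᵀ:
  R  [+0.95452 +0.16498 +0.24833]
  R  [-0.08523 +0.94918 -0.30297]
  R  [-0.28570 +0.26803 +0.92008]
t = (+0.12024, +0.15000, +0.46557) m
tr R = 2.823779; θ = arccos((tr R − 1)/2) = 0.422932 rad = 24.232°
axis k = ((R−Rᵀ)₃₂, (R−Rᵀ)₁₃, (R−Rᵀ)₂₁) / (2 sinθ) = (+0.695600, +0.650565, -0.304805)
rvec = θ·k = (+0.294191, +0.275144, -0.128912)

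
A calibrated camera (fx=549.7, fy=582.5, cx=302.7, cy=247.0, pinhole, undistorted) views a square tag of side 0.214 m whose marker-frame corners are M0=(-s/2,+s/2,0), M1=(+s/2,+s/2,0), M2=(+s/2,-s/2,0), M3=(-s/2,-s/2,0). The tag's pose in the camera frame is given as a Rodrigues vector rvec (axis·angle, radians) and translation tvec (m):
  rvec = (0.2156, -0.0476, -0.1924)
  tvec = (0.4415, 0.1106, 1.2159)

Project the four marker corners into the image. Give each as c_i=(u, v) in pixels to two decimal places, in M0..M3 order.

c0=(461.14, 357.25) c1=(553.29, 337.21) c2=(544.87, 240.76) c3=(449.08, 261.14)

Intrinsics K: fx=549.7, fy=582.5, cx=302.7, cy=247.0
Marker side s = 0.214 m; corners in marker frame (Z=0):
  M0 = (-0.1070, +0.1070, 0)
  M1 = (+0.1070, +0.1070, 0)
  M2 = (+0.1070, -0.1070, 0)
  M3 = (-0.1070, -0.1070, 0)
rvec = (0.2156, -0.0476, -0.1924), |rvec| = θ = 0.29286 rad = 16.780°
Rodrigues: sinθ=0.28869, 1−cosθ=0.04258; R = I + sinθ·[k]× + (1−cosθ)·[k]×²:
    [+0.98050 +0.18457 -0.06752]
    [-0.19476 +0.95855 -0.20798]
    [+0.02633 +0.21708 +0.97580]
t = (0.4415, 0.1106, 1.2159) m
M0: Pc = R·M0+t = (+0.35634, +0.23400, +1.23631); u = 549.7·(+0.35634)/1.23631 + 302.7 = 461.1372, v = 582.5·(+0.23400)/1.23631 + 247.0 = 357.2531
M1: Pc = R·M1+t = (+0.56616, +0.19233, +1.24194); u = 549.7·(+0.56616)/1.24194 + 302.7 = 553.2903, v = 582.5·(+0.19233)/1.24194 + 247.0 = 337.2050
M2: Pc = R·M2+t = (+0.52666, -0.01280, +1.19549); u = 549.7·(+0.52666)/1.19549 + 302.7 = 544.8665, v = 582.5·(-0.01280)/1.19549 + 247.0 = 240.7615
M3: Pc = R·M3+t = (+0.31684, +0.02887, +1.18986); u = 549.7·(+0.31684)/1.18986 + 302.7 = 449.0757, v = 582.5·(+0.02887)/1.18986 + 247.0 = 261.1356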